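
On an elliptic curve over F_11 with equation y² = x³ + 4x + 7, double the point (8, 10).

(7, 2)

tangent at (8, 10): λ = (3·8² + 4)/(2·10) ≡ 9/9. 9⁻¹ ≡ 5 (mod 11), so λ ≡ 9·5 ≡ 1.
  x = λ² - 8 - 8 = 1 - 16 ≡ 7; y = λ·(8 - 7) - 10 ≡ 2. → (7, 2)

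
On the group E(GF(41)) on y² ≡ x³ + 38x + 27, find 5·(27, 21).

(8, 8)

Write Q = (27, 21).
Double-and-add on 5 = (101)₂. Start with Q = (27, 21) for the leading 1-bit.
double: tangent at (27, 21): λ = (3·27² + 38)/(2·21) ≡ 11/1. 1⁻¹ ≡ 1 (mod 41), so λ ≡ 11·1 ≡ 11.
  x = λ² - 27 - 27 = 121 - 54 ≡ 26; y = λ·(27 - 26) - 21 ≡ 31. → (26, 31)
double: tangent at (26, 31): λ = (3·26² + 38)/(2·31) ≡ 16/21. 21⁻¹ ≡ 2 (mod 41), so λ ≡ 16·2 ≡ 32.
  x = λ² - 26 - 26 = 1024 - 52 ≡ 29; y = λ·(26 - 29) - 31 ≡ 37. → (29, 37)
add Q: (29, 37) + (27, 21). λ = (21 - 37)/(27 - 29) ≡ 25/39 mod 41. 39⁻¹ ≡ 20 (mod 41), so λ ≡ 8.
  x = λ² - 29 - 27 = 64 - 56 ≡ 8; y = λ·(29 - 8) - 37 ≡ 8. → (8, 8)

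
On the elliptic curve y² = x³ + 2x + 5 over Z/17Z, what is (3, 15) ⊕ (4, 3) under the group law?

(3, 15) + (4, 3). λ = (3 - 15)/(4 - 3) ≡ 5/1 mod 17. 1⁻¹ ≡ 1 (mod 17), so λ ≡ 5.
  x = λ² - 3 - 4 = 25 - 7 ≡ 1; y = λ·(3 - 1) - 15 ≡ 12. → (1, 12)

(1, 12)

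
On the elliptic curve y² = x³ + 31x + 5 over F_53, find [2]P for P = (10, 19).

(46, 44)

tangent at (10, 19): λ = (3·10² + 31)/(2·19) ≡ 13/38. 38⁻¹ ≡ 7 (mod 53) since 38·7 = 266 ≡ 1, so λ ≡ 13·7 ≡ 38.
  x = λ² - 10 - 10 = 1444 - 20 ≡ 46; y = λ·(10 - 46) - 19 ≡ 44. → (46, 44)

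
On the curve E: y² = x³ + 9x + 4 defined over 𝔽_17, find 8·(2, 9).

(0, 15)

Write G = (2, 9).
Double-and-add on 8 = (1000)₂. Start with G = (2, 9) for the leading 1-bit.
double: tangent at (2, 9): λ = (3·2² + 9)/(2·9) ≡ 4/1. 1⁻¹ ≡ 1 (mod 17), so λ ≡ 4·1 ≡ 4.
  x = λ² - 2 - 2 = 16 - 4 ≡ 12; y = λ·(2 - 12) - 9 ≡ 2. → (12, 2)
double: tangent at (12, 2): λ = (3·12² + 9)/(2·2) ≡ 16/4. 4⁻¹ ≡ 13 (mod 17) since 4·13 = 52 ≡ 1, so λ ≡ 16·13 ≡ 4.
  x = λ² - 12 - 12 = 16 - 24 ≡ 9; y = λ·(12 - 9) - 2 ≡ 10. → (9, 10)
double: tangent at (9, 10): λ = (3·9² + 9)/(2·10) ≡ 14/3. 3⁻¹ ≡ 6 (mod 17), so λ ≡ 14·6 ≡ 16.
  x = λ² - 9 - 9 = 256 - 18 ≡ 0; y = λ·(9 - 0) - 10 ≡ 15. → (0, 15)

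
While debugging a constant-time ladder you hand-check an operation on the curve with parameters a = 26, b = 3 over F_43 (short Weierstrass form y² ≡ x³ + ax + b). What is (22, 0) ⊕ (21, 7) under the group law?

(6, 17)

(22, 0) + (21, 7). λ = (7 - 0)/(21 - 22) ≡ 7/42 mod 43. 42⁻¹ ≡ 42 (mod 43), so λ ≡ 36.
  x = λ² - 22 - 21 = 1296 - 43 ≡ 6; y = λ·(22 - 6) - 0 ≡ 17. → (6, 17)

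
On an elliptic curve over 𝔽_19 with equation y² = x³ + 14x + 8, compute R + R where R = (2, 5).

(2, 14)

tangent at (2, 5): λ = (3·2² + 14)/(2·5) ≡ 7/10. 10⁻¹ ≡ 2 (mod 19) since 10·2 = 20 ≡ 1, so λ ≡ 7·2 ≡ 14.
  x = λ² - 2 - 2 = 196 - 4 ≡ 2; y = λ·(2 - 2) - 5 ≡ 14. → (2, 14)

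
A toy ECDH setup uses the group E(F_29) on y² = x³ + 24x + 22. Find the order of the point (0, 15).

2P: tangent at (0, 15): λ = (3·0² + 24)/(2·15) ≡ 24/1. 1⁻¹ ≡ 1 (mod 29), so λ ≡ 24·1 ≡ 24.
  x = λ² - 0 - 0 = 576 - 0 ≡ 25; y = λ·(0 - 25) - 15 ≡ 23. → (25, 23)
3P: (25, 23) + (0, 15). λ = (15 - 23)/(0 - 25) ≡ 21/4 mod 29. 4⁻¹ ≡ 22 (mod 29) since 4·22 = 88 ≡ 1, so λ ≡ 27.
  x = λ² - 25 - 0 = 729 - 25 ≡ 8; y = λ·(25 - 8) - 23 ≡ 1. → (8, 1)
4P: (8, 1) + (0, 15). λ = (15 - 1)/(0 - 8) ≡ 14/21 mod 29. 21⁻¹ ≡ 18 (mod 29), so λ ≡ 20.
  x = λ² - 8 - 0 = 400 - 8 ≡ 15; y = λ·(8 - 15) - 1 ≡ 4. → (15, 4)
5P: (15, 4) + (0, 15). λ = (15 - 4)/(0 - 15) ≡ 11/14 mod 29. 14⁻¹ ≡ 27 (mod 29) since 14·27 = 378 ≡ 1, so λ ≡ 7.
  x = λ² - 15 - 0 = 49 - 15 ≡ 5; y = λ·(15 - 5) - 4 ≡ 8. → (5, 8)
6P: (5, 8) + (0, 15). λ = (15 - 8)/(0 - 5) ≡ 7/24 mod 29. 24⁻¹ ≡ 23 (mod 29), so λ ≡ 16.
  x = λ² - 5 - 0 = 256 - 5 ≡ 19; y = λ·(5 - 19) - 8 ≡ 0. → (19, 0)
7P: (19, 0) + (0, 15). λ = (15 - 0)/(0 - 19) ≡ 15/10 mod 29. 10⁻¹ ≡ 3 (mod 29), so λ ≡ 16.
  x = λ² - 19 - 0 = 256 - 19 ≡ 5; y = λ·(19 - 5) - 0 ≡ 21. → (5, 21)
8P: (5, 21) + (0, 15). λ = (15 - 21)/(0 - 5) ≡ 23/24 mod 29. 24⁻¹ ≡ 23 (mod 29), so λ ≡ 7.
  x = λ² - 5 - 0 = 49 - 5 ≡ 15; y = λ·(5 - 15) - 21 ≡ 25. → (15, 25)
9P: (15, 25) + (0, 15). λ = (15 - 25)/(0 - 15) ≡ 19/14 mod 29. 14⁻¹ ≡ 27 (mod 29), so λ ≡ 20.
  x = λ² - 15 - 0 = 400 - 15 ≡ 8; y = λ·(15 - 8) - 25 ≡ 28. → (8, 28)
10P: (8, 28) + (0, 15). λ = (15 - 28)/(0 - 8) ≡ 16/21 mod 29. 21⁻¹ ≡ 18 (mod 29), so λ ≡ 27.
  x = λ² - 8 - 0 = 729 - 8 ≡ 25; y = λ·(8 - 25) - 28 ≡ 6. → (25, 6)
11P: (25, 6) + (0, 15). λ = (15 - 6)/(0 - 25) ≡ 9/4 mod 29. 4⁻¹ ≡ 22 (mod 29), so λ ≡ 24.
  x = λ² - 25 - 0 = 576 - 25 ≡ 0; y = λ·(25 - 0) - 6 ≡ 14. → (0, 14)
12P: (0, 14) + (0, 15): same x and y₁ ≡ -y₂, so the sum is ∞.
12P = ∞, so the order is 12.

12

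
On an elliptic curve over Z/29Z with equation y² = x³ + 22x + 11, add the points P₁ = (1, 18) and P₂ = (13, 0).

(10, 10)

(1, 18) + (13, 0). λ = (0 - 18)/(13 - 1) ≡ 11/12 mod 29. 12⁻¹ ≡ 17 (mod 29) since 12·17 = 204 ≡ 1, so λ ≡ 13.
  x = λ² - 1 - 13 = 169 - 14 ≡ 10; y = λ·(1 - 10) - 18 ≡ 10. → (10, 10)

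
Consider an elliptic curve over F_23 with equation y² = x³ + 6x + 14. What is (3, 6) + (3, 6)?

tangent at (3, 6): λ = (3·3² + 6)/(2·6) ≡ 10/12. 12⁻¹ ≡ 2 (mod 23) since 12·2 = 24 ≡ 1, so λ ≡ 10·2 ≡ 20.
  x = λ² - 3 - 3 = 400 - 6 ≡ 3; y = λ·(3 - 3) - 6 ≡ 17. → (3, 17)

(3, 17)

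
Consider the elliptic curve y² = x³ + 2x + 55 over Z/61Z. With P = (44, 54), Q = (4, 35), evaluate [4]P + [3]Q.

First 4P:
Repeated addition: build up to 4P.
2P: tangent at (44, 54): λ = (3·44² + 2)/(2·54) ≡ 15/47. 47⁻¹ ≡ 13 (mod 61), so λ ≡ 15·13 ≡ 12.
  x = λ² - 44 - 44 = 144 - 88 ≡ 56; y = λ·(44 - 56) - 54 ≡ 46. → (56, 46)
3P: (56, 46) + (44, 54). λ = (54 - 46)/(44 - 56) ≡ 8/49 mod 61. 49⁻¹ ≡ 5 (mod 61) since 49·5 = 245 ≡ 1, so λ ≡ 40.
  x = λ² - 56 - 44 = 1600 - 100 ≡ 36; y = λ·(56 - 36) - 46 ≡ 22. → (36, 22)
4P: (36, 22) + (44, 54). λ = (54 - 22)/(44 - 36) ≡ 32/8 mod 61. 8⁻¹ ≡ 23 (mod 61), so λ ≡ 4.
  x = λ² - 36 - 44 = 16 - 80 ≡ 58; y = λ·(36 - 58) - 22 ≡ 12. → (58, 12)
4P = (58, 12).
Next 3Q:
Repeated addition: build up to 3Q.
2Q: tangent at (4, 35): λ = (3·4² + 2)/(2·35) ≡ 50/9. 9⁻¹ ≡ 34 (mod 61), so λ ≡ 50·34 ≡ 53.
  x = λ² - 4 - 4 = 2809 - 8 ≡ 56; y = λ·(4 - 56) - 35 ≡ 15. → (56, 15)
3Q: (56, 15) + (4, 35). λ = (35 - 15)/(4 - 56) ≡ 20/9 mod 61. 9⁻¹ ≡ 34 (mod 61), so λ ≡ 9.
  x = λ² - 56 - 4 = 81 - 60 ≡ 21; y = λ·(56 - 21) - 15 ≡ 56. → (21, 56)
3Q = (21, 56).
Finally 4P + 3Q:
(58, 12) + (21, 56). λ = (56 - 12)/(21 - 58) ≡ 44/24 mod 61. 24⁻¹ ≡ 28 (mod 61) since 24·28 = 672 ≡ 1, so λ ≡ 12.
  x = λ² - 58 - 21 = 144 - 79 ≡ 4; y = λ·(58 - 4) - 12 ≡ 26. → (4, 26)

(4, 26)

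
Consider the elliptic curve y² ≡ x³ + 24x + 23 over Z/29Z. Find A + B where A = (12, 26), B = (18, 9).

(12, 26) + (18, 9). λ = (9 - 26)/(18 - 12) ≡ 12/6 mod 29. 6⁻¹ ≡ 5 (mod 29) since 6·5 = 30 ≡ 1, so λ ≡ 2.
  x = λ² - 12 - 18 = 4 - 30 ≡ 3; y = λ·(12 - 3) - 26 ≡ 21. → (3, 21)

(3, 21)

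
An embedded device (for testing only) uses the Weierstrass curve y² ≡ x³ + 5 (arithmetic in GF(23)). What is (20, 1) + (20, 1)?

(10, 19)

tangent at (20, 1): λ = (3·20² + 0)/(2·1) ≡ 4/2. 2⁻¹ ≡ 12 (mod 23), so λ ≡ 4·12 ≡ 2.
  x = λ² - 20 - 20 = 4 - 40 ≡ 10; y = λ·(20 - 10) - 1 ≡ 19. → (10, 19)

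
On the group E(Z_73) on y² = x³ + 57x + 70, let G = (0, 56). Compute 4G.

(30, 50)

Double-and-add on 4 = (100)₂. Start with G = (0, 56) for the leading 1-bit.
double: tangent at (0, 56): λ = (3·0² + 57)/(2·56) ≡ 57/39. 39⁻¹ ≡ 15 (mod 73), so λ ≡ 57·15 ≡ 52.
  x = λ² - 0 - 0 = 2704 - 0 ≡ 3; y = λ·(0 - 3) - 56 ≡ 7. → (3, 7)
double: tangent at (3, 7): λ = (3·3² + 57)/(2·7) ≡ 11/14. 14⁻¹ ≡ 47 (mod 73), so λ ≡ 11·47 ≡ 6.
  x = λ² - 3 - 3 = 36 - 6 ≡ 30; y = λ·(3 - 30) - 7 ≡ 50. → (30, 50)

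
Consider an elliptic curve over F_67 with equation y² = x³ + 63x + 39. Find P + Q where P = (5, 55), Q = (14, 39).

(5, 55) + (14, 39). λ = (39 - 55)/(14 - 5) ≡ 51/9 mod 67. 9⁻¹ ≡ 15 (mod 67) since 9·15 = 135 ≡ 1, so λ ≡ 28.
  x = λ² - 5 - 14 = 784 - 19 ≡ 28; y = λ·(5 - 28) - 55 ≡ 38. → (28, 38)

(28, 38)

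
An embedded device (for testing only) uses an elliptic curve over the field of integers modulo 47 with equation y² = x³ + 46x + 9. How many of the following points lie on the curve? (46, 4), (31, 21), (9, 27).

2

(46, 4): 4² ≡ 16, rhs ≡ 9 → off.
(31, 21): 21² ≡ 18, rhs ≡ 18 → on.
(9, 27): 27² ≡ 24, rhs ≡ 24 → on.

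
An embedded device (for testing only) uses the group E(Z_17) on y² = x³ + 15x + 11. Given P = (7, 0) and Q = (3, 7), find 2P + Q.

(3, 7)

First 2P:
Repeated addition: build up to 2P.
2P: (7, 0) + (7, 0): same x and y₁ ≡ -y₂, so the sum is O.
2P = O.
Finally 2P + Q:
O + (3, 7) = (3, 7) (identity).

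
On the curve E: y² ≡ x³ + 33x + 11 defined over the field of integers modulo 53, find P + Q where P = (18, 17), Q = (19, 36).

(18, 17) + (19, 36). λ = (36 - 17)/(19 - 18) ≡ 19/1 mod 53. 1⁻¹ ≡ 1 (mod 53), so λ ≡ 19.
  x = λ² - 18 - 19 = 361 - 37 ≡ 6; y = λ·(18 - 6) - 17 ≡ 52. → (6, 52)

(6, 52)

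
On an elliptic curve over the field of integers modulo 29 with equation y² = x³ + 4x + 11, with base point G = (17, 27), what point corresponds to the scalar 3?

(20, 0)

Repeated addition: build up to 3G.
2G: tangent at (17, 27): λ = (3·17² + 4)/(2·27) ≡ 1/25. 25⁻¹ ≡ 7 (mod 29) since 25·7 = 175 ≡ 1, so λ ≡ 1·7 ≡ 7.
  x = λ² - 17 - 17 = 49 - 34 ≡ 15; y = λ·(17 - 15) - 27 ≡ 16. → (15, 16)
3G: (15, 16) + (17, 27). λ = (27 - 16)/(17 - 15) ≡ 11/2 mod 29. 2⁻¹ ≡ 15 (mod 29), so λ ≡ 20.
  x = λ² - 15 - 17 = 400 - 32 ≡ 20; y = λ·(15 - 20) - 16 ≡ 0. → (20, 0)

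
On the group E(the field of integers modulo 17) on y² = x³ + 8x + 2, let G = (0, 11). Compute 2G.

tangent at (0, 11): λ = (3·0² + 8)/(2·11) ≡ 8/5. 5⁻¹ ≡ 7 (mod 17), so λ ≡ 8·7 ≡ 5.
  x = λ² - 0 - 0 = 25 - 0 ≡ 8; y = λ·(0 - 8) - 11 ≡ 0. → (8, 0)

(8, 0)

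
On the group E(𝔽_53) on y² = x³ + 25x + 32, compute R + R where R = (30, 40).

tangent at (30, 40): λ = (3·30² + 25)/(2·40) ≡ 22/27. 27⁻¹ ≡ 2 (mod 53), so λ ≡ 22·2 ≡ 44.
  x = λ² - 30 - 30 = 1936 - 60 ≡ 21; y = λ·(30 - 21) - 40 ≡ 38. → (21, 38)

(21, 38)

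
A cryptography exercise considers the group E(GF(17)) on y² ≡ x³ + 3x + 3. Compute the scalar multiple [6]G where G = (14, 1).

Repeated addition: build up to 6G.
2G: tangent at (14, 1): λ = (3·14² + 3)/(2·1) ≡ 13/2. 2⁻¹ ≡ 9 (mod 17) since 2·9 = 18 ≡ 1, so λ ≡ 13·9 ≡ 15.
  x = λ² - 14 - 14 = 225 - 28 ≡ 10; y = λ·(14 - 10) - 1 ≡ 8. → (10, 8)
3G: (10, 8) + (14, 1). λ = (1 - 8)/(14 - 10) ≡ 10/4 mod 17. 4⁻¹ ≡ 13 (mod 17), so λ ≡ 11.
  x = λ² - 10 - 14 = 121 - 24 ≡ 12; y = λ·(10 - 12) - 8 ≡ 4. → (12, 4)
4G: (12, 4) + (14, 1). λ = (1 - 4)/(14 - 12) ≡ 14/2 mod 17. 2⁻¹ ≡ 9 (mod 17), so λ ≡ 7.
  x = λ² - 12 - 14 = 49 - 26 ≡ 6; y = λ·(12 - 6) - 4 ≡ 4. → (6, 4)
5G: (6, 4) + (14, 1). λ = (1 - 4)/(14 - 6) ≡ 14/8 mod 17. 8⁻¹ ≡ 15 (mod 17) since 8·15 = 120 ≡ 1, so λ ≡ 6.
  x = λ² - 6 - 14 = 36 - 20 ≡ 16; y = λ·(6 - 16) - 4 ≡ 4. → (16, 4)
6G: (16, 4) + (14, 1). λ = (1 - 4)/(14 - 16) ≡ 14/15 mod 17. 15⁻¹ ≡ 8 (mod 17) since 15·8 = 120 ≡ 1, so λ ≡ 10.
  x = λ² - 16 - 14 = 100 - 30 ≡ 2; y = λ·(16 - 2) - 4 ≡ 0. → (2, 0)

(2, 0)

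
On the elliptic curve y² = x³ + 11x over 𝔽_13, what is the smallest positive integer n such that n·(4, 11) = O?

3

2P: tangent at (4, 11): λ = (3·4² + 11)/(2·11) ≡ 7/9. 9⁻¹ ≡ 3 (mod 13) since 9·3 = 27 ≡ 1, so λ ≡ 7·3 ≡ 8.
  x = λ² - 4 - 4 = 64 - 8 ≡ 4; y = λ·(4 - 4) - 11 ≡ 2. → (4, 2)
3P: (4, 2) + (4, 11): same x and y₁ ≡ -y₂, so the sum is O.
3P = O, so the order is 3.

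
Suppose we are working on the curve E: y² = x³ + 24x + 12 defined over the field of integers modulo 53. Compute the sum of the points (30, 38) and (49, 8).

(43, 16)

(30, 38) + (49, 8). λ = (8 - 38)/(49 - 30) ≡ 23/19 mod 53. 19⁻¹ ≡ 14 (mod 53), so λ ≡ 4.
  x = λ² - 30 - 49 = 16 - 79 ≡ 43; y = λ·(30 - 43) - 38 ≡ 16. → (43, 16)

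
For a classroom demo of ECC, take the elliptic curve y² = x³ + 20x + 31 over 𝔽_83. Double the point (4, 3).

(19, 76)

tangent at (4, 3): λ = (3·4² + 20)/(2·3) ≡ 68/6. 6⁻¹ ≡ 14 (mod 83), so λ ≡ 68·14 ≡ 39.
  x = λ² - 4 - 4 = 1521 - 8 ≡ 19; y = λ·(4 - 19) - 3 ≡ 76. → (19, 76)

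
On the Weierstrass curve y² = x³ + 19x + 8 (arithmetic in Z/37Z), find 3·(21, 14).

(21, 23)

Write G = (21, 14).
Repeated addition: build up to 3G.
2G: tangent at (21, 14): λ = (3·21² + 19)/(2·14) ≡ 10/28. 28⁻¹ ≡ 4 (mod 37), so λ ≡ 10·4 ≡ 3.
  x = λ² - 21 - 21 = 9 - 42 ≡ 4; y = λ·(21 - 4) - 14 ≡ 0. → (4, 0)
3G: (4, 0) + (21, 14). λ = (14 - 0)/(21 - 4) ≡ 14/17 mod 37. 17⁻¹ ≡ 24 (mod 37) since 17·24 = 408 ≡ 1, so λ ≡ 3.
  x = λ² - 4 - 21 = 9 - 25 ≡ 21; y = λ·(4 - 21) - 0 ≡ 23. → (21, 23)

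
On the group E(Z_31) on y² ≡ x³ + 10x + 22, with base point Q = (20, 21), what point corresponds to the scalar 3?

Repeated addition: build up to 3Q.
2Q: tangent at (20, 21): λ = (3·20² + 10)/(2·21) ≡ 1/11. 11⁻¹ ≡ 17 (mod 31), so λ ≡ 1·17 ≡ 17.
  x = λ² - 20 - 20 = 289 - 40 ≡ 1; y = λ·(20 - 1) - 21 ≡ 23. → (1, 23)
3Q: (1, 23) + (20, 21). λ = (21 - 23)/(20 - 1) ≡ 29/19 mod 31. 19⁻¹ ≡ 18 (mod 31) since 19·18 = 342 ≡ 1, so λ ≡ 26.
  x = λ² - 1 - 20 = 676 - 21 ≡ 4; y = λ·(1 - 4) - 23 ≡ 23. → (4, 23)

(4, 23)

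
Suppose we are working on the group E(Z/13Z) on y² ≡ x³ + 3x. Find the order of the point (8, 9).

10

2P: tangent at (8, 9): λ = (3·8² + 3)/(2·9) ≡ 0/5. 5⁻¹ ≡ 8 (mod 13) since 5·8 = 40 ≡ 1, so λ ≡ 0·8 ≡ 0.
  x = λ² - 8 - 8 = 0 - 16 ≡ 10; y = λ·(8 - 10) - 9 ≡ 4. → (10, 4)
3P: (10, 4) + (8, 9). λ = (9 - 4)/(8 - 10) ≡ 5/11 mod 13. 11⁻¹ ≡ 6 (mod 13), so λ ≡ 4.
  x = λ² - 10 - 8 = 16 - 18 ≡ 11; y = λ·(10 - 11) - 4 ≡ 5. → (11, 5)
4P: (11, 5) + (8, 9). λ = (9 - 5)/(8 - 11) ≡ 4/10 mod 13. 10⁻¹ ≡ 4 (mod 13) since 10·4 = 40 ≡ 1, so λ ≡ 3.
  x = λ² - 11 - 8 = 9 - 19 ≡ 3; y = λ·(11 - 3) - 5 ≡ 6. → (3, 6)
5P: (3, 6) + (8, 9). λ = (9 - 6)/(8 - 3) ≡ 3/5 mod 13. 5⁻¹ ≡ 8 (mod 13), so λ ≡ 11.
  x = λ² - 3 - 8 = 121 - 11 ≡ 6; y = λ·(3 - 6) - 6 ≡ 0. → (6, 0)
6P: (6, 0) + (8, 9). λ = (9 - 0)/(8 - 6) ≡ 9/2 mod 13. 2⁻¹ ≡ 7 (mod 13), so λ ≡ 11.
  x = λ² - 6 - 8 = 121 - 14 ≡ 3; y = λ·(6 - 3) - 0 ≡ 7. → (3, 7)
7P: (3, 7) + (8, 9). λ = (9 - 7)/(8 - 3) ≡ 2/5 mod 13. 5⁻¹ ≡ 8 (mod 13) since 5·8 = 40 ≡ 1, so λ ≡ 3.
  x = λ² - 3 - 8 = 9 - 11 ≡ 11; y = λ·(3 - 11) - 7 ≡ 8. → (11, 8)
8P: (11, 8) + (8, 9). λ = (9 - 8)/(8 - 11) ≡ 1/10 mod 13. 10⁻¹ ≡ 4 (mod 13) since 10·4 = 40 ≡ 1, so λ ≡ 4.
  x = λ² - 11 - 8 = 16 - 19 ≡ 10; y = λ·(11 - 10) - 8 ≡ 9. → (10, 9)
9P: (10, 9) + (8, 9). λ = (9 - 9)/(8 - 10) ≡ 0/11 mod 13. 11⁻¹ ≡ 6 (mod 13), so λ ≡ 0.
  x = λ² - 10 - 8 = 0 - 18 ≡ 8; y = λ·(10 - 8) - 9 ≡ 4. → (8, 4)
10P: (8, 4) + (8, 9): same x and y₁ ≡ -y₂, so the sum is 𝒪.
10P = 𝒪, so the order is 10.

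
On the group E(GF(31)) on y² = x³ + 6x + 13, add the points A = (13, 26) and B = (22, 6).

(13, 26) + (22, 6). λ = (6 - 26)/(22 - 13) ≡ 11/9 mod 31. 9⁻¹ ≡ 7 (mod 31), so λ ≡ 15.
  x = λ² - 13 - 22 = 225 - 35 ≡ 4; y = λ·(13 - 4) - 26 ≡ 16. → (4, 16)

(4, 16)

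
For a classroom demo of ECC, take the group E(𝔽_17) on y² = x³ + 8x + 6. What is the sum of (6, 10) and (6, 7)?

The two points share x = 6 and their y-coordinates satisfy 10 + 7 ≡ 0 (mod 17), so they are inverses. Their sum is the point at infinity.

O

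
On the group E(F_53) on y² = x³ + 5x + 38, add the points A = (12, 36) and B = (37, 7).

(12, 36) + (37, 7). λ = (7 - 36)/(37 - 12) ≡ 24/25 mod 53. 25⁻¹ ≡ 17 (mod 53) since 25·17 = 425 ≡ 1, so λ ≡ 37.
  x = λ² - 12 - 37 = 1369 - 49 ≡ 48; y = λ·(12 - 48) - 36 ≡ 10. → (48, 10)

(48, 10)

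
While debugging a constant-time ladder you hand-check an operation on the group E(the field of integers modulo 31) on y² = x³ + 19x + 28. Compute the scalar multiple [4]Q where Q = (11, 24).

Repeated addition: build up to 4Q.
2Q: tangent at (11, 24): λ = (3·11² + 19)/(2·24) ≡ 10/17. 17⁻¹ ≡ 11 (mod 31), so λ ≡ 10·11 ≡ 17.
  x = λ² - 11 - 11 = 289 - 22 ≡ 19; y = λ·(11 - 19) - 24 ≡ 26. → (19, 26)
3Q: (19, 26) + (11, 24). λ = (24 - 26)/(11 - 19) ≡ 29/23 mod 31. 23⁻¹ ≡ 27 (mod 31), so λ ≡ 8.
  x = λ² - 19 - 11 = 64 - 30 ≡ 3; y = λ·(19 - 3) - 26 ≡ 9. → (3, 9)
4Q: (3, 9) + (11, 24). λ = (24 - 9)/(11 - 3) ≡ 15/8 mod 31. 8⁻¹ ≡ 4 (mod 31), so λ ≡ 29.
  x = λ² - 3 - 11 = 841 - 14 ≡ 21; y = λ·(3 - 21) - 9 ≡ 27. → (21, 27)

(21, 27)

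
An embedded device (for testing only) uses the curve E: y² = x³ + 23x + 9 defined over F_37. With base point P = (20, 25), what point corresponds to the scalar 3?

Repeated addition: build up to 3P.
2P: tangent at (20, 25): λ = (3·20² + 23)/(2·25) ≡ 2/13. 13⁻¹ ≡ 20 (mod 37), so λ ≡ 2·20 ≡ 3.
  x = λ² - 20 - 20 = 9 - 40 ≡ 6; y = λ·(20 - 6) - 25 ≡ 17. → (6, 17)
3P: (6, 17) + (20, 25). λ = (25 - 17)/(20 - 6) ≡ 8/14 mod 37. 14⁻¹ ≡ 8 (mod 37), so λ ≡ 27.
  x = λ² - 6 - 20 = 729 - 26 ≡ 0; y = λ·(6 - 0) - 17 ≡ 34. → (0, 34)

(0, 34)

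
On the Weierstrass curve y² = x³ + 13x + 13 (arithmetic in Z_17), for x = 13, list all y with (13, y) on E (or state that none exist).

4, 13

x³ + 13x + 13 = 2379 ≡ 16 (mod 17).
Square roots of 16 mod 17: 4 and 13 (since 4² = 16 ≡ 16).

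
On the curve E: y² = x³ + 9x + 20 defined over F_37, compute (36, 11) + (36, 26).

The two points share x = 36 and their y-coordinates satisfy 11 + 26 ≡ 0 (mod 37), so they are inverses. Their sum is the point at infinity.

O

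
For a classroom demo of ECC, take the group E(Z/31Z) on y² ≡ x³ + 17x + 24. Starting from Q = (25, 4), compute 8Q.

Repeated addition: build up to 8Q.
2Q: tangent at (25, 4): λ = (3·25² + 17)/(2·4) ≡ 1/8. 8⁻¹ ≡ 4 (mod 31), so λ ≡ 1·4 ≡ 4.
  x = λ² - 25 - 25 = 16 - 50 ≡ 28; y = λ·(25 - 28) - 4 ≡ 15. → (28, 15)
3Q: (28, 15) + (25, 4). λ = (4 - 15)/(25 - 28) ≡ 20/28 mod 31. 28⁻¹ ≡ 10 (mod 31), so λ ≡ 14.
  x = λ² - 28 - 25 = 196 - 53 ≡ 19; y = λ·(28 - 19) - 15 ≡ 18. → (19, 18)
4Q: (19, 18) + (25, 4). λ = (4 - 18)/(25 - 19) ≡ 17/6 mod 31. 6⁻¹ ≡ 26 (mod 31) since 6·26 = 156 ≡ 1, so λ ≡ 8.
  x = λ² - 19 - 25 = 64 - 44 ≡ 20; y = λ·(19 - 20) - 18 ≡ 5. → (20, 5)
5Q: (20, 5) + (25, 4). λ = (4 - 5)/(25 - 20) ≡ 30/5 mod 31. 5⁻¹ ≡ 25 (mod 31), so λ ≡ 6.
  x = λ² - 20 - 25 = 36 - 45 ≡ 22; y = λ·(20 - 22) - 5 ≡ 14. → (22, 14)
6Q: (22, 14) + (25, 4). λ = (4 - 14)/(25 - 22) ≡ 21/3 mod 31. 3⁻¹ ≡ 21 (mod 31), so λ ≡ 7.
  x = λ² - 22 - 25 = 49 - 47 ≡ 2; y = λ·(22 - 2) - 14 ≡ 2. → (2, 2)
7Q: (2, 2) + (25, 4). λ = (4 - 2)/(25 - 2) ≡ 2/23 mod 31. 23⁻¹ ≡ 27 (mod 31) since 23·27 = 621 ≡ 1, so λ ≡ 23.
  x = λ² - 2 - 25 = 529 - 27 ≡ 6; y = λ·(2 - 6) - 2 ≡ 30. → (6, 30)
8Q: (6, 30) + (25, 4). λ = (4 - 30)/(25 - 6) ≡ 5/19 mod 31. 19⁻¹ ≡ 18 (mod 31) since 19·18 = 342 ≡ 1, so λ ≡ 28.
  x = λ² - 6 - 25 = 784 - 31 ≡ 9; y = λ·(6 - 9) - 30 ≡ 10. → (9, 10)

(9, 10)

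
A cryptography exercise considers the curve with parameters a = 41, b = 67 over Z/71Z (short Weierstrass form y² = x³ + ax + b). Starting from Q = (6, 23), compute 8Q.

(40, 48)

Double-and-add on 8 = (1000)₂. Start with Q = (6, 23) for the leading 1-bit.
double: tangent at (6, 23): λ = (3·6² + 41)/(2·23) ≡ 7/46. 46⁻¹ ≡ 17 (mod 71), so λ ≡ 7·17 ≡ 48.
  x = λ² - 6 - 6 = 2304 - 12 ≡ 20; y = λ·(6 - 20) - 23 ≡ 15. → (20, 15)
double: tangent at (20, 15): λ = (3·20² + 41)/(2·15) ≡ 34/30. 30⁻¹ ≡ 45 (mod 71), so λ ≡ 34·45 ≡ 39.
  x = λ² - 20 - 20 = 1521 - 40 ≡ 61; y = λ·(20 - 61) - 15 ≡ 19. → (61, 19)
double: tangent at (61, 19): λ = (3·61² + 41)/(2·19) ≡ 57/38. 38⁻¹ ≡ 43 (mod 71) since 38·43 = 1634 ≡ 1, so λ ≡ 57·43 ≡ 37.
  x = λ² - 61 - 61 = 1369 - 122 ≡ 40; y = λ·(61 - 40) - 19 ≡ 48. → (40, 48)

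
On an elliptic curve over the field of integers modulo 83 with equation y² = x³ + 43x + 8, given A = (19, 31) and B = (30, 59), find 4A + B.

First 4A:
Double-and-add on 4 = (100)₂. Start with A = (19, 31) for the leading 1-bit.
double: tangent at (19, 31): λ = (3·19² + 43)/(2·31) ≡ 47/62. 62⁻¹ ≡ 79 (mod 83), so λ ≡ 47·79 ≡ 61.
  x = λ² - 19 - 19 = 3721 - 38 ≡ 31; y = λ·(19 - 31) - 31 ≡ 67. → (31, 67)
double: tangent at (31, 67): λ = (3·31² + 43)/(2·67) ≡ 21/51. 51⁻¹ ≡ 70 (mod 83), so λ ≡ 21·70 ≡ 59.
  x = λ² - 31 - 31 = 3481 - 62 ≡ 16; y = λ·(31 - 16) - 67 ≡ 71. → (16, 71)
4A = (16, 71).
Finally 4A + B:
(16, 71) + (30, 59). λ = (59 - 71)/(30 - 16) ≡ 71/14 mod 83. 14⁻¹ ≡ 6 (mod 83), so λ ≡ 11.
  x = λ² - 16 - 30 = 121 - 46 ≡ 75; y = λ·(16 - 75) - 71 ≡ 27. → (75, 27)

(75, 27)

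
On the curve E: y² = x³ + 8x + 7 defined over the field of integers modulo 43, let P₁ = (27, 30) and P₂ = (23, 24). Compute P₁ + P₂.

(27, 30) + (23, 24). λ = (24 - 30)/(23 - 27) ≡ 37/39 mod 43. 39⁻¹ ≡ 32 (mod 43), so λ ≡ 23.
  x = λ² - 27 - 23 = 529 - 50 ≡ 6; y = λ·(27 - 6) - 30 ≡ 23. → (6, 23)

(6, 23)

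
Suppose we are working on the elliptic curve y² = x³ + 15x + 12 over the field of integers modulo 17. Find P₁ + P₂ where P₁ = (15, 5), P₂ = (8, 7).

(15, 5) + (8, 7). λ = (7 - 5)/(8 - 15) ≡ 2/10 mod 17. 10⁻¹ ≡ 12 (mod 17), so λ ≡ 7.
  x = λ² - 15 - 8 = 49 - 23 ≡ 9; y = λ·(15 - 9) - 5 ≡ 3. → (9, 3)

(9, 3)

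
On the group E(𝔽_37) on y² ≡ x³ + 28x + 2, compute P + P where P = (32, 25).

(6, 33)

tangent at (32, 25): λ = (3·32² + 28)/(2·25) ≡ 29/13. 13⁻¹ ≡ 20 (mod 37), so λ ≡ 29·20 ≡ 25.
  x = λ² - 32 - 32 = 625 - 64 ≡ 6; y = λ·(32 - 6) - 25 ≡ 33. → (6, 33)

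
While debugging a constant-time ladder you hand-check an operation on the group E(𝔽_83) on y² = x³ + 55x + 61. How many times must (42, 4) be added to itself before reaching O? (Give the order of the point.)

2P: tangent at (42, 4): λ = (3·42² + 55)/(2·4) ≡ 35/8. 8⁻¹ ≡ 52 (mod 83) since 8·52 = 416 ≡ 1, so λ ≡ 35·52 ≡ 77.
  x = λ² - 42 - 42 = 5929 - 84 ≡ 35; y = λ·(42 - 35) - 4 ≡ 37. → (35, 37)
3P: (35, 37) + (42, 4). λ = (4 - 37)/(42 - 35) ≡ 50/7 mod 83. 7⁻¹ ≡ 12 (mod 83), so λ ≡ 19.
  x = λ² - 35 - 42 = 361 - 77 ≡ 35; y = λ·(35 - 35) - 37 ≡ 46. → (35, 46)
4P: (35, 46) + (42, 4). λ = (4 - 46)/(42 - 35) ≡ 41/7 mod 83. 7⁻¹ ≡ 12 (mod 83) since 7·12 = 84 ≡ 1, so λ ≡ 77.
  x = λ² - 35 - 42 = 5929 - 77 ≡ 42; y = λ·(35 - 42) - 46 ≡ 79. → (42, 79)
5P: (42, 79) + (42, 4): same x and y₁ ≡ -y₂, so the sum is O.
5P = O, so the order is 5.

5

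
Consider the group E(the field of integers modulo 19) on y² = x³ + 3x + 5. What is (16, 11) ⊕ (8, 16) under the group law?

(16, 11) + (8, 16). λ = (16 - 11)/(8 - 16) ≡ 5/11 mod 19. 11⁻¹ ≡ 7 (mod 19) since 11·7 = 77 ≡ 1, so λ ≡ 16.
  x = λ² - 16 - 8 = 256 - 24 ≡ 4; y = λ·(16 - 4) - 11 ≡ 10. → (4, 10)

(4, 10)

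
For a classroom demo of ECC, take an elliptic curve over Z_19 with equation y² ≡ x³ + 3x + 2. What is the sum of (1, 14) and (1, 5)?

O

The two points share x = 1 and their y-coordinates satisfy 14 + 5 ≡ 0 (mod 19), so they are inverses. Their sum is O.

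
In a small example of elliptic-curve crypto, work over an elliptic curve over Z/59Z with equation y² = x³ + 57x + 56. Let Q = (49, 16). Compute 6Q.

Repeated addition: build up to 6Q.
2Q: tangent at (49, 16): λ = (3·49² + 57)/(2·16) ≡ 3/32. 32⁻¹ ≡ 24 (mod 59) since 32·24 = 768 ≡ 1, so λ ≡ 3·24 ≡ 13.
  x = λ² - 49 - 49 = 169 - 98 ≡ 12; y = λ·(49 - 12) - 16 ≡ 52. → (12, 52)
3Q: (12, 52) + (49, 16). λ = (16 - 52)/(49 - 12) ≡ 23/37 mod 59. 37⁻¹ ≡ 8 (mod 59) since 37·8 = 296 ≡ 1, so λ ≡ 7.
  x = λ² - 12 - 49 = 49 - 61 ≡ 47; y = λ·(12 - 47) - 52 ≡ 57. → (47, 57)
4Q: (47, 57) + (49, 16). λ = (16 - 57)/(49 - 47) ≡ 18/2 mod 59. 2⁻¹ ≡ 30 (mod 59) since 2·30 = 60 ≡ 1, so λ ≡ 9.
  x = λ² - 47 - 49 = 81 - 96 ≡ 44; y = λ·(47 - 44) - 57 ≡ 29. → (44, 29)
5Q: (44, 29) + (49, 16). λ = (16 - 29)/(49 - 44) ≡ 46/5 mod 59. 5⁻¹ ≡ 12 (mod 59) since 5·12 = 60 ≡ 1, so λ ≡ 21.
  x = λ² - 44 - 49 = 441 - 93 ≡ 53; y = λ·(44 - 53) - 29 ≡ 18. → (53, 18)
6Q: (53, 18) + (49, 16). λ = (16 - 18)/(49 - 53) ≡ 57/55 mod 59. 55⁻¹ ≡ 44 (mod 59), so λ ≡ 30.
  x = λ² - 53 - 49 = 900 - 102 ≡ 31; y = λ·(53 - 31) - 18 ≡ 52. → (31, 52)

(31, 52)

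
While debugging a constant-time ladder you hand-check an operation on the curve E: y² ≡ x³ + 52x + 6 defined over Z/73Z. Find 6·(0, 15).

(15, 0)

Write G = (0, 15).
Double-and-add on 6 = (110)₂. Start with G = (0, 15) for the leading 1-bit.
double: tangent at (0, 15): λ = (3·0² + 52)/(2·15) ≡ 52/30. 30⁻¹ ≡ 56 (mod 73) since 30·56 = 1680 ≡ 1, so λ ≡ 52·56 ≡ 65.
  x = λ² - 0 - 0 = 4225 - 0 ≡ 64; y = λ·(0 - 64) - 15 ≡ 59. → (64, 59)
add G: (64, 59) + (0, 15). λ = (15 - 59)/(0 - 64) ≡ 29/9 mod 73. 9⁻¹ ≡ 65 (mod 73) since 9·65 = 585 ≡ 1, so λ ≡ 60.
  x = λ² - 64 - 0 = 3600 - 64 ≡ 32; y = λ·(64 - 32) - 59 ≡ 36. → (32, 36)
double: tangent at (32, 36): λ = (3·32² + 52)/(2·36) ≡ 58/72. 72⁻¹ ≡ 72 (mod 73) since 72·72 = 5184 ≡ 1, so λ ≡ 58·72 ≡ 15.
  x = λ² - 32 - 32 = 225 - 64 ≡ 15; y = λ·(32 - 15) - 36 ≡ 0. → (15, 0)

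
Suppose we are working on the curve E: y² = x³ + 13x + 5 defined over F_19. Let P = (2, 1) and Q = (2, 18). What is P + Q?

The two points share x = 2 and their y-coordinates satisfy 1 + 18 ≡ 0 (mod 19), so they are inverses. Their sum is 𝒪.

O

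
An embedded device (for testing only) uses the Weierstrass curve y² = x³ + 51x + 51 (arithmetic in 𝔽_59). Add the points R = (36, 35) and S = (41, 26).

(36, 35) + (41, 26). λ = (26 - 35)/(41 - 36) ≡ 50/5 mod 59. 5⁻¹ ≡ 12 (mod 59) since 5·12 = 60 ≡ 1, so λ ≡ 10.
  x = λ² - 36 - 41 = 100 - 77 ≡ 23; y = λ·(36 - 23) - 35 ≡ 36. → (23, 36)

(23, 36)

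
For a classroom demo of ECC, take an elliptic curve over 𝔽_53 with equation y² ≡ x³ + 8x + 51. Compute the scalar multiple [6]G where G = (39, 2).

Repeated addition: build up to 6G.
2G: tangent at (39, 2): λ = (3·39² + 8)/(2·2) ≡ 13/4. 4⁻¹ ≡ 40 (mod 53) since 4·40 = 160 ≡ 1, so λ ≡ 13·40 ≡ 43.
  x = λ² - 39 - 39 = 1849 - 78 ≡ 22; y = λ·(39 - 22) - 2 ≡ 40. → (22, 40)
3G: (22, 40) + (39, 2). λ = (2 - 40)/(39 - 22) ≡ 15/17 mod 53. 17⁻¹ ≡ 25 (mod 53) since 17·25 = 425 ≡ 1, so λ ≡ 4.
  x = λ² - 22 - 39 = 16 - 61 ≡ 8; y = λ·(22 - 8) - 40 ≡ 16. → (8, 16)
4G: (8, 16) + (39, 2). λ = (2 - 16)/(39 - 8) ≡ 39/31 mod 53. 31⁻¹ ≡ 12 (mod 53), so λ ≡ 44.
  x = λ² - 8 - 39 = 1936 - 47 ≡ 34; y = λ·(8 - 34) - 16 ≡ 6. → (34, 6)
5G: (34, 6) + (39, 2). λ = (2 - 6)/(39 - 34) ≡ 49/5 mod 53. 5⁻¹ ≡ 32 (mod 53) since 5·32 = 160 ≡ 1, so λ ≡ 31.
  x = λ² - 34 - 39 = 961 - 73 ≡ 40; y = λ·(34 - 40) - 6 ≡ 20. → (40, 20)
6G: (40, 20) + (39, 2). λ = (2 - 20)/(39 - 40) ≡ 35/52 mod 53. 52⁻¹ ≡ 52 (mod 53), so λ ≡ 18.
  x = λ² - 40 - 39 = 324 - 79 ≡ 33; y = λ·(40 - 33) - 20 ≡ 0. → (33, 0)

(33, 0)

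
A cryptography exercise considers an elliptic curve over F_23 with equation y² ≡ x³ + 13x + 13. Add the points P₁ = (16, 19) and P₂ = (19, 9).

(17, 15)

(16, 19) + (19, 9). λ = (9 - 19)/(19 - 16) ≡ 13/3 mod 23. 3⁻¹ ≡ 8 (mod 23), so λ ≡ 12.
  x = λ² - 16 - 19 = 144 - 35 ≡ 17; y = λ·(16 - 17) - 19 ≡ 15. → (17, 15)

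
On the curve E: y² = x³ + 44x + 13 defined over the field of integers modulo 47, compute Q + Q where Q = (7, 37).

(4, 26)

tangent at (7, 37): λ = (3·7² + 44)/(2·37) ≡ 3/27. 27⁻¹ ≡ 7 (mod 47) since 27·7 = 189 ≡ 1, so λ ≡ 3·7 ≡ 21.
  x = λ² - 7 - 7 = 441 - 14 ≡ 4; y = λ·(7 - 4) - 37 ≡ 26. → (4, 26)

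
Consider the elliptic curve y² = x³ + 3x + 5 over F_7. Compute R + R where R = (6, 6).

tangent at (6, 6): λ = (3·6² + 3)/(2·6) ≡ 6/5. 5⁻¹ ≡ 3 (mod 7) since 5·3 = 15 ≡ 1, so λ ≡ 6·3 ≡ 4.
  x = λ² - 6 - 6 = 16 - 12 ≡ 4; y = λ·(6 - 4) - 6 ≡ 2. → (4, 2)

(4, 2)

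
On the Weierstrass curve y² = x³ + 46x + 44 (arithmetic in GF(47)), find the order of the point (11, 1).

6

2P: tangent at (11, 1): λ = (3·11² + 46)/(2·1) ≡ 33/2. 2⁻¹ ≡ 24 (mod 47), so λ ≡ 33·24 ≡ 40.
  x = λ² - 11 - 11 = 1600 - 22 ≡ 27; y = λ·(11 - 27) - 1 ≡ 17. → (27, 17)
3P: (27, 17) + (11, 1). λ = (1 - 17)/(11 - 27) ≡ 31/31 mod 47. 31⁻¹ ≡ 44 (mod 47), so λ ≡ 1.
  x = λ² - 27 - 11 = 1 - 38 ≡ 10; y = λ·(27 - 10) - 17 ≡ 0. → (10, 0)
4P: (10, 0) + (11, 1). λ = (1 - 0)/(11 - 10) ≡ 1/1 mod 47. 1⁻¹ ≡ 1 (mod 47), so λ ≡ 1.
  x = λ² - 10 - 11 = 1 - 21 ≡ 27; y = λ·(10 - 27) - 0 ≡ 30. → (27, 30)
5P: (27, 30) + (11, 1). λ = (1 - 30)/(11 - 27) ≡ 18/31 mod 47. 31⁻¹ ≡ 44 (mod 47), so λ ≡ 40.
  x = λ² - 27 - 11 = 1600 - 38 ≡ 11; y = λ·(27 - 11) - 30 ≡ 46. → (11, 46)
6P: (11, 46) + (11, 1): same x and y₁ ≡ -y₂, so the sum is O.
6P = O, so the order is 6.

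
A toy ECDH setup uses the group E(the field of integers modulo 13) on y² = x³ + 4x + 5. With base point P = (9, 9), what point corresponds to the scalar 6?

Repeated addition: build up to 6P.
2P: tangent at (9, 9): λ = (3·9² + 4)/(2·9) ≡ 0/5. 5⁻¹ ≡ 8 (mod 13), so λ ≡ 0·8 ≡ 0.
  x = λ² - 9 - 9 = 0 - 18 ≡ 8; y = λ·(9 - 8) - 9 ≡ 4. → (8, 4)
3P: (8, 4) + (9, 9). λ = (9 - 4)/(9 - 8) ≡ 5/1 mod 13. 1⁻¹ ≡ 1 (mod 13), so λ ≡ 5.
  x = λ² - 8 - 9 = 25 - 17 ≡ 8; y = λ·(8 - 8) - 4 ≡ 9. → (8, 9)
4P: (8, 9) + (9, 9). λ = (9 - 9)/(9 - 8) ≡ 0/1 mod 13. 1⁻¹ ≡ 1 (mod 13) since 1·1 = 1 ≡ 1, so λ ≡ 0.
  x = λ² - 8 - 9 = 0 - 17 ≡ 9; y = λ·(8 - 9) - 9 ≡ 4. → (9, 4)
5P: (9, 4) + (9, 9): same x and y₁ ≡ -y₂, so the sum is 𝒪.
6P: 𝒪 + (9, 9) = (9, 9) (identity).

(9, 9)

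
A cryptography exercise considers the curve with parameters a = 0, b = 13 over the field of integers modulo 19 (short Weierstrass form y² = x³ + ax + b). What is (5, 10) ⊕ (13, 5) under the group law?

(10, 5)

(5, 10) + (13, 5). λ = (5 - 10)/(13 - 5) ≡ 14/8 mod 19. 8⁻¹ ≡ 12 (mod 19), so λ ≡ 16.
  x = λ² - 5 - 13 = 256 - 18 ≡ 10; y = λ·(5 - 10) - 10 ≡ 5. → (10, 5)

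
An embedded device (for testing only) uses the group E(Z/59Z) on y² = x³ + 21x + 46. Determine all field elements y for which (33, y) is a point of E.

x³ + 21x + 46 = 36676 ≡ 37 (mod 59).
37 is a non-residue mod 59; no y exists.

none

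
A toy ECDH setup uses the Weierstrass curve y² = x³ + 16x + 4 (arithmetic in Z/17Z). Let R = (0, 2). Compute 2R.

tangent at (0, 2): λ = (3·0² + 16)/(2·2) ≡ 16/4. 4⁻¹ ≡ 13 (mod 17), so λ ≡ 16·13 ≡ 4.
  x = λ² - 0 - 0 = 16 - 0 ≡ 16; y = λ·(0 - 16) - 2 ≡ 2. → (16, 2)

(16, 2)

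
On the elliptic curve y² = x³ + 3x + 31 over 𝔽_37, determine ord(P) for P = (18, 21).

2P: tangent at (18, 21): λ = (3·18² + 3)/(2·21) ≡ 13/5. 5⁻¹ ≡ 15 (mod 37) since 5·15 = 75 ≡ 1, so λ ≡ 13·15 ≡ 10.
  x = λ² - 18 - 18 = 100 - 36 ≡ 27; y = λ·(18 - 27) - 21 ≡ 0. → (27, 0)
3P: (27, 0) + (18, 21). λ = (21 - 0)/(18 - 27) ≡ 21/28 mod 37. 28⁻¹ ≡ 4 (mod 37), so λ ≡ 10.
  x = λ² - 27 - 18 = 100 - 45 ≡ 18; y = λ·(27 - 18) - 0 ≡ 16. → (18, 16)
4P: (18, 16) + (18, 21): same x and y₁ ≡ -y₂, so the sum is the point at infinity.
4P = the point at infinity, so the order is 4.

4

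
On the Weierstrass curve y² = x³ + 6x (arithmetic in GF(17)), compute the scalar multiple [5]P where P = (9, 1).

Repeated addition: build up to 5P.
2P: tangent at (9, 1): λ = (3·9² + 6)/(2·1) ≡ 11/2. 2⁻¹ ≡ 9 (mod 17), so λ ≡ 11·9 ≡ 14.
  x = λ² - 9 - 9 = 196 - 18 ≡ 8; y = λ·(9 - 8) - 1 ≡ 13. → (8, 13)
3P: (8, 13) + (9, 1). λ = (1 - 13)/(9 - 8) ≡ 5/1 mod 17. 1⁻¹ ≡ 1 (mod 17) since 1·1 = 1 ≡ 1, so λ ≡ 5.
  x = λ² - 8 - 9 = 25 - 17 ≡ 8; y = λ·(8 - 8) - 13 ≡ 4. → (8, 4)
4P: (8, 4) + (9, 1). λ = (1 - 4)/(9 - 8) ≡ 14/1 mod 17. 1⁻¹ ≡ 1 (mod 17), so λ ≡ 14.
  x = λ² - 8 - 9 = 196 - 17 ≡ 9; y = λ·(8 - 9) - 4 ≡ 16. → (9, 16)
5P: (9, 16) + (9, 1): same x and y₁ ≡ -y₂, so the sum is 𝒪.

O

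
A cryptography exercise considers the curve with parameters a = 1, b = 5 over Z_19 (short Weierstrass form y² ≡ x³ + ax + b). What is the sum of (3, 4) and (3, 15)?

The two points share x = 3 and their y-coordinates satisfy 4 + 15 ≡ 0 (mod 19), so they are inverses. Their sum is O.

O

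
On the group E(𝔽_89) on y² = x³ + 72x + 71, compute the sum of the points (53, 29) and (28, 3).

(53, 29) + (28, 3). λ = (3 - 29)/(28 - 53) ≡ 63/64 mod 89. 64⁻¹ ≡ 32 (mod 89), so λ ≡ 58.
  x = λ² - 53 - 28 = 3364 - 81 ≡ 79; y = λ·(53 - 79) - 29 ≡ 65. → (79, 65)

(79, 65)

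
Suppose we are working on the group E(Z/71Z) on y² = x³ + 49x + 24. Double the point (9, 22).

tangent at (9, 22): λ = (3·9² + 49)/(2·22) ≡ 8/44. 44⁻¹ ≡ 21 (mod 71) since 44·21 = 924 ≡ 1, so λ ≡ 8·21 ≡ 26.
  x = λ² - 9 - 9 = 676 - 18 ≡ 19; y = λ·(9 - 19) - 22 ≡ 2. → (19, 2)

(19, 2)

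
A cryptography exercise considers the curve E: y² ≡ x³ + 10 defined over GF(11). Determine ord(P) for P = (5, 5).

2P: tangent at (5, 5): λ = (3·5² + 0)/(2·5) ≡ 9/10. 10⁻¹ ≡ 10 (mod 11) since 10·10 = 100 ≡ 1, so λ ≡ 9·10 ≡ 2.
  x = λ² - 5 - 5 = 4 - 10 ≡ 5; y = λ·(5 - 5) - 5 ≡ 6. → (5, 6)
3P: (5, 6) + (5, 5): same x and y₁ ≡ -y₂, so the sum is the point at infinity.
3P = the point at infinity, so the order is 3.

3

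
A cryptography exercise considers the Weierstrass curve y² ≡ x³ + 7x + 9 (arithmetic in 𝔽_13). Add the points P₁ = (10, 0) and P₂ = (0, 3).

(10, 0) + (0, 3). λ = (3 - 0)/(0 - 10) ≡ 3/3 mod 13. 3⁻¹ ≡ 9 (mod 13) since 3·9 = 27 ≡ 1, so λ ≡ 1.
  x = λ² - 10 - 0 = 1 - 10 ≡ 4; y = λ·(10 - 4) - 0 ≡ 6. → (4, 6)

(4, 6)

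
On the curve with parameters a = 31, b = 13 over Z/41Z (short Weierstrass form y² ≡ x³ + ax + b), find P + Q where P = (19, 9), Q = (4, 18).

(19, 9) + (4, 18). λ = (18 - 9)/(4 - 19) ≡ 9/26 mod 41. 26⁻¹ ≡ 30 (mod 41), so λ ≡ 24.
  x = λ² - 19 - 4 = 576 - 23 ≡ 20; y = λ·(19 - 20) - 9 ≡ 8. → (20, 8)

(20, 8)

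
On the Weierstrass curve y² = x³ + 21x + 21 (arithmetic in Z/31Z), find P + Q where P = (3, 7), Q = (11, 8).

(2, 28)

(3, 7) + (11, 8). λ = (8 - 7)/(11 - 3) ≡ 1/8 mod 31. 8⁻¹ ≡ 4 (mod 31), so λ ≡ 4.
  x = λ² - 3 - 11 = 16 - 14 ≡ 2; y = λ·(3 - 2) - 7 ≡ 28. → (2, 28)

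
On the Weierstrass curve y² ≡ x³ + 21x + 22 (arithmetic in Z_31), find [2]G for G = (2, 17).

(24, 20)

tangent at (2, 17): λ = (3·2² + 21)/(2·17) ≡ 2/3. 3⁻¹ ≡ 21 (mod 31), so λ ≡ 2·21 ≡ 11.
  x = λ² - 2 - 2 = 121 - 4 ≡ 24; y = λ·(2 - 24) - 17 ≡ 20. → (24, 20)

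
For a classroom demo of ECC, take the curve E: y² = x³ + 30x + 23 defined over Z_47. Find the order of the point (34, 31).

2P: tangent at (34, 31): λ = (3·34² + 30)/(2·31) ≡ 20/15. 15⁻¹ ≡ 22 (mod 47), so λ ≡ 20·22 ≡ 17.
  x = λ² - 34 - 34 = 289 - 68 ≡ 33; y = λ·(34 - 33) - 31 ≡ 33. → (33, 33)
3P: (33, 33) + (34, 31). λ = (31 - 33)/(34 - 33) ≡ 45/1 mod 47. 1⁻¹ ≡ 1 (mod 47), so λ ≡ 45.
  x = λ² - 33 - 34 = 2025 - 67 ≡ 31; y = λ·(33 - 31) - 33 ≡ 10. → (31, 10)
4P: (31, 10) + (34, 31). λ = (31 - 10)/(34 - 31) ≡ 21/3 mod 47. 3⁻¹ ≡ 16 (mod 47), so λ ≡ 7.
  x = λ² - 31 - 34 = 49 - 65 ≡ 31; y = λ·(31 - 31) - 10 ≡ 37. → (31, 37)
5P: (31, 37) + (34, 31). λ = (31 - 37)/(34 - 31) ≡ 41/3 mod 47. 3⁻¹ ≡ 16 (mod 47) since 3·16 = 48 ≡ 1, so λ ≡ 45.
  x = λ² - 31 - 34 = 2025 - 65 ≡ 33; y = λ·(31 - 33) - 37 ≡ 14. → (33, 14)
6P: (33, 14) + (34, 31). λ = (31 - 14)/(34 - 33) ≡ 17/1 mod 47. 1⁻¹ ≡ 1 (mod 47) since 1·1 = 1 ≡ 1, so λ ≡ 17.
  x = λ² - 33 - 34 = 289 - 67 ≡ 34; y = λ·(33 - 34) - 14 ≡ 16. → (34, 16)
7P: (34, 16) + (34, 31): same x and y₁ ≡ -y₂, so the sum is 𝒪.
7P = 𝒪, so the order is 7.

7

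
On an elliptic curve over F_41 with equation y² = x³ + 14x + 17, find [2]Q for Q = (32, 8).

(26, 32)

tangent at (32, 8): λ = (3·32² + 14)/(2·8) ≡ 11/16. 16⁻¹ ≡ 18 (mod 41), so λ ≡ 11·18 ≡ 34.
  x = λ² - 32 - 32 = 1156 - 64 ≡ 26; y = λ·(32 - 26) - 8 ≡ 32. → (26, 32)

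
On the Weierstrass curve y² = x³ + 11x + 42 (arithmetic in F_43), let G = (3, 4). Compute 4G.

(35, 42)

Double-and-add on 4 = (100)₂. Start with G = (3, 4) for the leading 1-bit.
double: tangent at (3, 4): λ = (3·3² + 11)/(2·4) ≡ 38/8. 8⁻¹ ≡ 27 (mod 43) since 8·27 = 216 ≡ 1, so λ ≡ 38·27 ≡ 37.
  x = λ² - 3 - 3 = 1369 - 6 ≡ 30; y = λ·(3 - 30) - 4 ≡ 29. → (30, 29)
double: tangent at (30, 29): λ = (3·30² + 11)/(2·29) ≡ 2/15. 15⁻¹ ≡ 23 (mod 43) since 15·23 = 345 ≡ 1, so λ ≡ 2·23 ≡ 3.
  x = λ² - 30 - 30 = 9 - 60 ≡ 35; y = λ·(30 - 35) - 29 ≡ 42. → (35, 42)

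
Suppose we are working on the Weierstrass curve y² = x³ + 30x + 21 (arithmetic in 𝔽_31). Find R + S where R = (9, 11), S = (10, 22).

(9, 11) + (10, 22). λ = (22 - 11)/(10 - 9) ≡ 11/1 mod 31. 1⁻¹ ≡ 1 (mod 31) since 1·1 = 1 ≡ 1, so λ ≡ 11.
  x = λ² - 9 - 10 = 121 - 19 ≡ 9; y = λ·(9 - 9) - 11 ≡ 20. → (9, 20)

(9, 20)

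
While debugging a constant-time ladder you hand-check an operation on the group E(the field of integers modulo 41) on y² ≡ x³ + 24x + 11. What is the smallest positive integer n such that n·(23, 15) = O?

7

2P: tangent at (23, 15): λ = (3·23² + 24)/(2·15) ≡ 12/30. 30⁻¹ ≡ 26 (mod 41) since 30·26 = 780 ≡ 1, so λ ≡ 12·26 ≡ 25.
  x = λ² - 23 - 23 = 625 - 46 ≡ 5; y = λ·(23 - 5) - 15 ≡ 25. → (5, 25)
3P: (5, 25) + (23, 15). λ = (15 - 25)/(23 - 5) ≡ 31/18 mod 41. 18⁻¹ ≡ 16 (mod 41), so λ ≡ 4.
  x = λ² - 5 - 23 = 16 - 28 ≡ 29; y = λ·(5 - 29) - 25 ≡ 2. → (29, 2)
4P: (29, 2) + (23, 15). λ = (15 - 2)/(23 - 29) ≡ 13/35 mod 41. 35⁻¹ ≡ 34 (mod 41) since 35·34 = 1190 ≡ 1, so λ ≡ 32.
  x = λ² - 29 - 23 = 1024 - 52 ≡ 29; y = λ·(29 - 29) - 2 ≡ 39. → (29, 39)
5P: (29, 39) + (23, 15). λ = (15 - 39)/(23 - 29) ≡ 17/35 mod 41. 35⁻¹ ≡ 34 (mod 41) since 35·34 = 1190 ≡ 1, so λ ≡ 4.
  x = λ² - 29 - 23 = 16 - 52 ≡ 5; y = λ·(29 - 5) - 39 ≡ 16. → (5, 16)
6P: (5, 16) + (23, 15). λ = (15 - 16)/(23 - 5) ≡ 40/18 mod 41. 18⁻¹ ≡ 16 (mod 41) since 18·16 = 288 ≡ 1, so λ ≡ 25.
  x = λ² - 5 - 23 = 625 - 28 ≡ 23; y = λ·(5 - 23) - 16 ≡ 26. → (23, 26)
7P: (23, 26) + (23, 15): same x and y₁ ≡ -y₂, so the sum is O.
7P = O, so the order is 7.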